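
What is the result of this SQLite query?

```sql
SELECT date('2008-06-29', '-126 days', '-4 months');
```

Applying '-126 days' to 2008-06-29: counting 126 days back gives 2008-02-24.
Adding -4 months to 2008-02-24 gives 2007-10-24.

2007-10-24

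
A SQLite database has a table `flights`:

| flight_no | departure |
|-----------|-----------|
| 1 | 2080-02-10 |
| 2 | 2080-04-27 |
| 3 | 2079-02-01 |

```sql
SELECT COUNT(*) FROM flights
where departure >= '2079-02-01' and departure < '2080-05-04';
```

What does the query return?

Rows in [2079-02-01, 2080-05-04): 2080-02-10, 2080-04-27, 2079-02-01 → 3 rows.

3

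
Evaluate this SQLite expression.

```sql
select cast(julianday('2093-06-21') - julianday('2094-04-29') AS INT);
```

9 days remain in June 2093 after the 21st (30 − 21).
Full months from July 2093 through March 2094 contribute their day counts.
Then 29 days into April 2094.
Total: 9 + 31 + 31 + 30 + 31 + 30 + 31 + 31 + 28 + 31 + 29 = 312.
The subtraction is earlier − later, so the result is −312 → -312.

-312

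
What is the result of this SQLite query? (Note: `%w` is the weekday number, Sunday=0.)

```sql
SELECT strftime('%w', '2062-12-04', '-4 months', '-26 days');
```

0

First apply '-4 months', '-26 days': 2062-12-04 → 2062-07-09.
2062-07-09 is a Sunday; with Sunday=0 that is 0.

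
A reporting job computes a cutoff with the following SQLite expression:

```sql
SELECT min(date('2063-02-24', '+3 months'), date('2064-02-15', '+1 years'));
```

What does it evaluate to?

2063-05-24

date('2063-02-24', '+3 months') → 2063-05-24.
date('2064-02-15', '+1 years') → 2065-02-15.
Earlier of the two is 2063-05-24.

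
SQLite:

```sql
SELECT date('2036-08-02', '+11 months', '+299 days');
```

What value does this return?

Adding +11 months to 2036-08-02 gives 2037-07-02.
Applying '+299 days' to 2037-07-02: counting 299 days forward gives 2038-04-27.

2038-04-27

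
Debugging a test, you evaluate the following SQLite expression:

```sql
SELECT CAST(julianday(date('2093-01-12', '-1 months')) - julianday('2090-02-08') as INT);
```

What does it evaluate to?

Adding -1 month to 2093-01-12 gives 2092-12-12.
20 days remain in February 2090 after the 8th (28 − 8).
Full months from March 2090 through November 2092 contribute their day counts.
Then 12 days into December 2092.
Total: 20 + 31 + 30 + 31 + 30 + 31 + 31 + 30 + 31 + 30 + 31 + 31 + 28 + 31 + 30 + 31 + 30 + 31 + 31 + 30 + 31 + 30 + 31 + 31 + 29 + 31 + 30 + 31 + 30 + 31 + 31 + 30 + 31 + 30 + 12 = 1038.

1038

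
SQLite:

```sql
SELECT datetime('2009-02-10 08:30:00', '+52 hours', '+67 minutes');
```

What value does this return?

+52 hours from 2009-02-10 08:30:00 is 2009-02-12 12:30:00 (crosses midnight).
67 minutes = 1h 7m; +67 minutes from 2009-02-12 12:30:00 is 2009-02-12 13:37:00.

2009-02-12 13:37:00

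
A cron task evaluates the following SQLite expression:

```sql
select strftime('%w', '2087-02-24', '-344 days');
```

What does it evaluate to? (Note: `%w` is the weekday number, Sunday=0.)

First apply '-344 days': 2087-02-24 → 2086-03-17.
2086-03-17 is a Sunday; with Sunday=0 that is 0.

0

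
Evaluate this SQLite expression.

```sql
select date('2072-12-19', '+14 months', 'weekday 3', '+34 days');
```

2074-03-27

Adding +14 months to 2072-12-19 gives 2074-02-19.
`weekday 3` advances to the next Wednesday; 2074-02-19 is a Monday, so it moves forward to 2074-02-21.
February 2074 has 28 days; 7 remain after the 21st, so 8 days reach 2074-03-01.
Advancing 26 more days within March lands on 2074-03-27.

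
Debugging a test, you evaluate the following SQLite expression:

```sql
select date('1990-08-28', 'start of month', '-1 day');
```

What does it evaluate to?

1990-07-31

`start of month` rewinds 1990-08-28 to 1990-08-01.
Going back 1 day from 1990-08-01 reaches 1990-07-31 (last day of July, 31 days).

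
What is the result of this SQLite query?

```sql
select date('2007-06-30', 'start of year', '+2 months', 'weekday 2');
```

2007-03-06

`start of year` rewinds 2007-06-30 to 2007-01-01.
Adding +2 months to 2007-01-01 gives 2007-03-01.
`weekday 2` advances to the next Tuesday; 2007-03-01 is a Thursday, so it moves forward to 2007-03-06.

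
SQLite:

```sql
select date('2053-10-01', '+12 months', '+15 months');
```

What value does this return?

2056-01-01

Adding +12 months to 2053-10-01 gives 2054-10-01.
Adding +15 months to 2054-10-01 gives 2056-01-01.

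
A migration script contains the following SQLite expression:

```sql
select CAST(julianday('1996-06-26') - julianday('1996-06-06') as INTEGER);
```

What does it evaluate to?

Both dates are in June 1996: 26 − 6 = 20.

20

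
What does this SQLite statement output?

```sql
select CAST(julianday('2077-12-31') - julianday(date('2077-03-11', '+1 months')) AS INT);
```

Adding +1 month to 2077-03-11 gives 2077-04-11.
19 days remain in April 2077 after the 11th (30 − 11).
Full months from May 2077 through November 2077 contribute their day counts.
Then 31 days into December 2077.
Total: 19 + 31 + 30 + 31 + 31 + 30 + 31 + 30 + 31 = 264.

264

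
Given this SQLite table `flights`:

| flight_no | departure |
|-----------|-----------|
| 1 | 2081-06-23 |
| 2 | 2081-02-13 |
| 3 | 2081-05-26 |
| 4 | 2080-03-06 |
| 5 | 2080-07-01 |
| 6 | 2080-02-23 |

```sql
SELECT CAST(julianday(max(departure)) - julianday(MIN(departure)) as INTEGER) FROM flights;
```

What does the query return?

MIN = 2080-02-23, MAX = 2081-06-23.
6 days remain in February 2080 after the 23rd (29 − 23).
Full months from March 2080 through May 2081 contribute their day counts.
Then 23 days into June 2081.
Total: 6 + 31 + 30 + 31 + 30 + 31 + 31 + 30 + 31 + 30 + 31 + 31 + 28 + 31 + 30 + 31 + 23 = 486.

486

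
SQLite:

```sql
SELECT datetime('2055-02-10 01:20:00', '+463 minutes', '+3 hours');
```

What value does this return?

2055-02-10 12:03:00

463 minutes = 7h 43m; +463 minutes from 2055-02-10 01:20:00 is 2055-02-10 09:03:00.
+3 hours from 2055-02-10 09:03:00 is 2055-02-10 12:03:00.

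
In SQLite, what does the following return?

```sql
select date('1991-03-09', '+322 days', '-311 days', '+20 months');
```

1992-11-20

Applying '+322 days' to 1991-03-09: counting 322 days forward gives 1992-01-25.
Applying '-311 days' to 1992-01-25: counting 311 days back gives 1991-03-20.
Adding +20 months to 1991-03-20 gives 1992-11-20.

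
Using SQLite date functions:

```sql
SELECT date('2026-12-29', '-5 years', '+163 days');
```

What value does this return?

Adding -5 years to 2026-12-29 gives 2021-12-29.
Applying '+163 days' to 2021-12-29: counting 163 days forward gives 2022-06-10.

2022-06-10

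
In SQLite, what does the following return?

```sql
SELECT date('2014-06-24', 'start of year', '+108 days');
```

2014-04-19

`start of year` rewinds 2014-06-24 to 2014-01-01.
Applying '+108 days' to 2014-01-01: counting 108 days forward gives 2014-04-19.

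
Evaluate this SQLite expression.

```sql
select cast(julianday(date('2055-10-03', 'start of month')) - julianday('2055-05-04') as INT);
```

`start of month` rewinds 2055-10-03 to 2055-10-01.
27 days remain in May 2055 after the 4th (31 − 4).
June 2055: 30 days.
July 2055: 31 days.
August 2055: 31 days.
September 2055: 30 days.
Then 1 day into October 2055.
Total: 27 + 30 + 31 + 31 + 30 + 1 = 150.

150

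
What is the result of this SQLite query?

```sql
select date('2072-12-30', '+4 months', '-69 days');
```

Adding +4 months to 2072-12-30 gives 2073-04-30.
Applying '-69 days' to 2073-04-30: counting 69 days back gives 2073-02-20.

2073-02-20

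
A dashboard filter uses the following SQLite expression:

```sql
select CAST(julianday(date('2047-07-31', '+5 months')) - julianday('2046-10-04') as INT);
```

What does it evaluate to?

Adding +5 months to 2047-07-31 gives 2047-12-31.
27 days remain in October 2046 after the 4th (31 − 4).
Full months from November 2046 through November 2047 contribute their day counts.
Then 31 days into December 2047.
Total: 27 + 30 + 31 + 31 + 28 + 31 + 30 + 31 + 30 + 31 + 31 + 30 + 31 + 30 + 31 = 453.

453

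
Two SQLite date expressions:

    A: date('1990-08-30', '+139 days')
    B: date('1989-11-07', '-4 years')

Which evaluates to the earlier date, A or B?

A = 1991-01-16.
B = 1985-11-07.
B is earlier.

B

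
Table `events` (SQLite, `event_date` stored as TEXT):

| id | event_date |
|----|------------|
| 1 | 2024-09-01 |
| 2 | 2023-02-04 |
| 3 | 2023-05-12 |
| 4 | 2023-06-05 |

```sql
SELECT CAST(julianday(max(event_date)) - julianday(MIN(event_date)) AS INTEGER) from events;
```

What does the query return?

MIN = 2023-02-04, MAX = 2024-09-01.
24 days remain in February 2023 after the 4th (28 − 4).
Full months from March 2023 through August 2024 contribute their day counts.
Then 1 day into September 2024.
Total: 24 + 31 + 30 + 31 + 30 + 31 + 31 + 30 + 31 + 30 + 31 + 31 + 29 + 31 + 30 + 31 + 30 + 31 + 31 + 1 = 575.

575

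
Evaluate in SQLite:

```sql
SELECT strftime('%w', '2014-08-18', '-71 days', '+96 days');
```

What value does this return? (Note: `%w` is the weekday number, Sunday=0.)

5

First apply '-71 days', '+96 days': 2014-08-18 → 2014-09-12.
2014-09-12 is a Friday; with Sunday=0 that is 5.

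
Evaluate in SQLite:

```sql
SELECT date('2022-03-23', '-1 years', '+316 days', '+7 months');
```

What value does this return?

Adding -1 year to 2022-03-23 gives 2021-03-23.
Applying '+316 days' to 2021-03-23: counting 316 days forward gives 2022-02-02.
Adding +7 months to 2022-02-02 gives 2022-09-02.

2022-09-02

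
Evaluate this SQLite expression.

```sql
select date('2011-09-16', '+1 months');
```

2011-10-16

Adding +1 month to 2011-09-16 gives 2011-10-16.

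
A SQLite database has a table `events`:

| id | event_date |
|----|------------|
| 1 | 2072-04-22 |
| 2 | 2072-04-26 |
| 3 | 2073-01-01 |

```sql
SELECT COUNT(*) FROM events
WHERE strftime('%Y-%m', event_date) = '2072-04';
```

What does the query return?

Rows with year-month 2072-04: 2072-04-22, 2072-04-26 → 2.

2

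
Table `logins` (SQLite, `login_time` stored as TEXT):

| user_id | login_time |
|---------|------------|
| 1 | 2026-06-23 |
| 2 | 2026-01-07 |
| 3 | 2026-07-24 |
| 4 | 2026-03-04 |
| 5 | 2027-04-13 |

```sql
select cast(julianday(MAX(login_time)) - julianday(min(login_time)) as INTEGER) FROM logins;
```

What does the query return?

MIN = 2026-01-07, MAX = 2027-04-13.
24 days remain in January 2026 after the 7th (31 − 7).
Full months from February 2026 through March 2027 contribute their day counts.
Then 13 days into April 2027.
Total: 24 + 28 + 31 + 30 + 31 + 30 + 31 + 31 + 30 + 31 + 30 + 31 + 31 + 28 + 31 + 13 = 461.

461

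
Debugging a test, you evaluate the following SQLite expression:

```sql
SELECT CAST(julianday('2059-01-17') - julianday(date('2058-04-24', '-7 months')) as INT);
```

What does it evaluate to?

480

Adding -7 months to 2058-04-24 gives 2057-09-24.
6 days remain in September 2057 after the 24th (30 − 24).
Full months from October 2057 through December 2058 contribute their day counts.
Then 17 days into January 2059.
Total: 6 + 31 + 30 + 31 + 31 + 28 + 31 + 30 + 31 + 30 + 31 + 31 + 30 + 31 + 30 + 31 + 17 = 480.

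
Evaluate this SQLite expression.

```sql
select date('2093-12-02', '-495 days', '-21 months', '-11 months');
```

2089-11-25

Applying '-495 days' to 2093-12-02: counting 495 days back gives 2092-07-25.
Adding -21 months to 2092-07-25 gives 2090-10-25.
Adding -11 months to 2090-10-25 gives 2089-11-25.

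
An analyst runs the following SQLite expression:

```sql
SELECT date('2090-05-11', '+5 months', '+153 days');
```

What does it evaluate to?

2091-03-13

Adding +5 months to 2090-05-11 gives 2090-10-11.
Applying '+153 days' to 2090-10-11: counting 153 days forward gives 2091-03-13.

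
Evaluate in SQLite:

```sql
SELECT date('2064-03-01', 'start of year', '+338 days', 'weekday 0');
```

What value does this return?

`start of year` rewinds 2064-03-01 to 2064-01-01.
Applying '+338 days' to 2064-01-01: counting 338 days forward gives 2064-12-04.
`weekday 0` advances to the next Sunday; 2064-12-04 is a Thursday, so it moves forward to 2064-12-07.

2064-12-07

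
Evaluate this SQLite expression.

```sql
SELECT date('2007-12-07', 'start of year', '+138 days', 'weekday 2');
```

2007-05-22

`start of year` rewinds 2007-12-07 to 2007-01-01.
Applying '+138 days' to 2007-01-01: counting 138 days forward gives 2007-05-19.
`weekday 2` advances to the next Tuesday; 2007-05-19 is a Saturday, so it moves forward to 2007-05-22.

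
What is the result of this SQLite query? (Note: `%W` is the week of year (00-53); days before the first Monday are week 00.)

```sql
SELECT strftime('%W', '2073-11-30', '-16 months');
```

First apply '-16 months': 2073-11-30 → 2072-07-30.
2072-07-30 is a Saturday. SQLite's %W counts Mondays since the year started; the result is 30.

30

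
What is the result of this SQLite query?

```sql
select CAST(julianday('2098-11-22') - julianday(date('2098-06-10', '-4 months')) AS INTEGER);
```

Adding -4 months to 2098-06-10 gives 2098-02-10.
18 days remain in February 2098 after the 10th (28 − 10).
Full months from March 2098 through October 2098 contribute their day counts.
Then 22 days into November 2098.
Total: 18 + 31 + 30 + 31 + 30 + 31 + 31 + 30 + 31 + 22 = 285.

285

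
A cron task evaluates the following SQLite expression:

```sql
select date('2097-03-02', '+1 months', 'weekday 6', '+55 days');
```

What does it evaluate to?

2097-05-31

Adding +1 month to 2097-03-02 gives 2097-04-02.
`weekday 6` advances to the next Saturday; 2097-04-02 is a Tuesday, so it moves forward to 2097-04-06.
Applying '+55 days' to 2097-04-06: counting 55 days forward gives 2097-05-31.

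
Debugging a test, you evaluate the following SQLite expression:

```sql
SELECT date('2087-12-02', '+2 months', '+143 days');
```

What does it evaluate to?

Adding +2 months to 2087-12-02 gives 2088-02-02.
Applying '+143 days' to 2088-02-02: counting 143 days forward gives 2088-06-24.

2088-06-24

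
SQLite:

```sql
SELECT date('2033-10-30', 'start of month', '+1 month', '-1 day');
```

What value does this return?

`start of month` rewinds 2033-10-30 to 2033-10-01.
Adding +1 month to 2033-10-01 gives 2033-11-01.
Going back 1 day from 2033-11-01 reaches 2033-10-31 (last day of October, 31 days).

2033-10-31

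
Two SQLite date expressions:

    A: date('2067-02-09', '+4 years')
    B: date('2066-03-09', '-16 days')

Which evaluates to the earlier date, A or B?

A = 2071-02-09.
B = 2066-02-21.
B is earlier.

B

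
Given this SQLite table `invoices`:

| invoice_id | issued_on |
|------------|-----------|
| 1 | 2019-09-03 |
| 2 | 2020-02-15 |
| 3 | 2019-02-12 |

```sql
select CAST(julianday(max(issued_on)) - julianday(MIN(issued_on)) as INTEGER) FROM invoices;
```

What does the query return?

368

MIN = 2019-02-12, MAX = 2020-02-15.
16 days remain in February 2019 after the 12th (28 − 12).
Full months from March 2019 through January 2020 contribute their day counts.
Then 15 days into February 2020.
Total: 16 + 31 + 30 + 31 + 30 + 31 + 31 + 30 + 31 + 30 + 31 + 31 + 15 = 368.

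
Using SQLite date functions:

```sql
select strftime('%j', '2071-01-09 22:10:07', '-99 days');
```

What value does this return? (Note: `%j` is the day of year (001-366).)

275

First apply '-99 days': 2071-01-09 22:10:07 → 2070-10-02 22:10:07.
Day-of-year for 2070-10-02: days since 2070-01-01 inclusive = 275, zero-padded to 275.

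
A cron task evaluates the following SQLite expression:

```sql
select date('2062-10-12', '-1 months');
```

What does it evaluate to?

Adding -1 month to 2062-10-12 gives 2062-09-12.

2062-09-12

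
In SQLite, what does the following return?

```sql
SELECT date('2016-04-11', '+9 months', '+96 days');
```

2017-04-17

Adding +9 months to 2016-04-11 gives 2017-01-11.
Applying '+96 days' to 2017-01-11: counting 96 days forward gives 2017-04-17.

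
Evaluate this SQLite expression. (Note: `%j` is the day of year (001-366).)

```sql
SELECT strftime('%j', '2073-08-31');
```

243

Day-of-year for 2073-08-31: days since 2073-01-01 inclusive = 243, zero-padded to 243.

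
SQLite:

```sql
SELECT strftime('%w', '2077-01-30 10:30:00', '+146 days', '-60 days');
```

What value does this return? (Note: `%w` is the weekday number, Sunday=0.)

1

First apply '+146 days', '-60 days': 2077-01-30 10:30:00 → 2077-04-26 10:30:00.
2077-04-26 is a Monday; with Sunday=0 that is 1.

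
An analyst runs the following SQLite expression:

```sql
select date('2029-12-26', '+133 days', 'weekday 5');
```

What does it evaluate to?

Applying '+133 days' to 2029-12-26: counting 133 days forward gives 2030-05-08.
`weekday 5` advances to the next Friday; 2030-05-08 is a Wednesday, so it moves forward to 2030-05-10.

2030-05-10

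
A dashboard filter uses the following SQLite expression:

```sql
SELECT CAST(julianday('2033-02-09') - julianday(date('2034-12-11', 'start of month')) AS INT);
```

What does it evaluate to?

-660

`start of month` rewinds 2034-12-11 to 2034-12-01.
19 days remain in February 2033 after the 9th (28 − 9).
Full months from March 2033 through November 2034 contribute their day counts.
Then 1 day into December 2034.
Total: 19 + 31 + 30 + 31 + 30 + 31 + 31 + 30 + 31 + 30 + 31 + 31 + 28 + 31 + 30 + 31 + 30 + 31 + 31 + 30 + 31 + 30 + 1 = 660.
The subtraction is earlier − later, so the result is −660 → -660.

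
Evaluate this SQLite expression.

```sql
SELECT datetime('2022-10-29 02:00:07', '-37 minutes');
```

2022-10-29 01:23:07

-37 minutes from 2022-10-29 02:00:07 is 2022-10-29 01:23:07.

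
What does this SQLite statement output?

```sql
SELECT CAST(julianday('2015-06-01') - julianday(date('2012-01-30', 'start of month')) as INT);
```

1247

`start of month` rewinds 2012-01-30 to 2012-01-01.
30 days remain in January 2012 after the 1st (31 − 1).
Full months from February 2012 through May 2015 contribute their day counts.
Then 1 day into June 2015.
Total: 30 + 29 + 31 + 30 + 31 + 30 + 31 + 31 + 30 + 31 + 30 + 31 + 31 + 28 + 31 + 30 + 31 + 30 + 31 + 31 + 30 + 31 + 30 + 31 + 31 + 28 + 31 + 30 + 31 + 30 + 31 + 31 + 30 + 31 + 30 + 31 + 31 + 28 + 31 + 30 + 31 + 1 = 1247.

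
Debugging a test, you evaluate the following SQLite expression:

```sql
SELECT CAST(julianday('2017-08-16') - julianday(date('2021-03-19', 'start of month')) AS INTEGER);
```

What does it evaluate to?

`start of month` rewinds 2021-03-19 to 2021-03-01.
15 days remain in August 2017 after the 16th (31 − 16).
Full months from September 2017 through February 2021 contribute their day counts.
Then 1 day into March 2021.
Total: 15 + 30 + 31 + 30 + 31 + 31 + 28 + 31 + 30 + 31 + 30 + 31 + 31 + 30 + 31 + 30 + 31 + 31 + 28 + 31 + 30 + 31 + 30 + 31 + 31 + 30 + 31 + 30 + 31 + 31 + 29 + 31 + 30 + 31 + 30 + 31 + 31 + 30 + 31 + 30 + 31 + 31 + 28 + 1 = 1293.
The subtraction is earlier − later, so the result is −1293 → -1293.

-1293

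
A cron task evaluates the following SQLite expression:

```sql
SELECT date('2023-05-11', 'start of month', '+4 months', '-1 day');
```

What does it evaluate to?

2023-08-31

`start of month` rewinds 2023-05-11 to 2023-05-01.
Adding +4 months to 2023-05-01 gives 2023-09-01.
Going back 1 day from 2023-09-01 reaches 2023-08-31 (last day of August, 31 days).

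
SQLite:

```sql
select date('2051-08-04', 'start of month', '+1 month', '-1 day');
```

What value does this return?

`start of month` rewinds 2051-08-04 to 2051-08-01.
Adding +1 month to 2051-08-01 gives 2051-09-01.
Going back 1 day from 2051-09-01 reaches 2051-08-31 (last day of August, 31 days).

2051-08-31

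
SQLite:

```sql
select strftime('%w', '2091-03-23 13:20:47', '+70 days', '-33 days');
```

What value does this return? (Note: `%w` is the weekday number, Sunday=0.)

0

First apply '+70 days', '-33 days': 2091-03-23 13:20:47 → 2091-04-29 13:20:47.
2091-04-29 is a Sunday; with Sunday=0 that is 0.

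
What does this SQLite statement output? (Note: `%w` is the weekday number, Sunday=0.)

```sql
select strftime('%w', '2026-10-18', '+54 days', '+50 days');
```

6

First apply '+54 days', '+50 days': 2026-10-18 → 2027-01-30.
2027-01-30 is a Saturday; with Sunday=0 that is 6.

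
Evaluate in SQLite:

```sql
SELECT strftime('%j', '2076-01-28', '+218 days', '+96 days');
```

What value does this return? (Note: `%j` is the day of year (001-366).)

342

First apply '+218 days', '+96 days': 2076-01-28 → 2076-12-07.
Day-of-year for 2076-12-07: days since 2076-01-01 inclusive = 342, zero-padded to 342.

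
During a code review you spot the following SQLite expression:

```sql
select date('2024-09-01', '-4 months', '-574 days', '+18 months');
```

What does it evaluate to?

2024-04-05

Adding -4 months to 2024-09-01 gives 2024-05-01.
Applying '-574 days' to 2024-05-01: counting 574 days back gives 2022-10-05.
Adding +18 months to 2022-10-05 gives 2024-04-05.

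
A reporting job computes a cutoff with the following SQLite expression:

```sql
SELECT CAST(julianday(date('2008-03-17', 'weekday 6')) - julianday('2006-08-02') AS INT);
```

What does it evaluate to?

`weekday 6` advances to the next Saturday; 2008-03-17 is a Monday, so it moves forward to 2008-03-22.
29 days remain in August 2006 after the 2nd (31 − 2).
Full months from September 2006 through February 2008 contribute their day counts.
Then 22 days into March 2008.
Total: 29 + 30 + 31 + 30 + 31 + 31 + 28 + 31 + 30 + 31 + 30 + 31 + 31 + 30 + 31 + 30 + 31 + 31 + 29 + 22 = 598.

598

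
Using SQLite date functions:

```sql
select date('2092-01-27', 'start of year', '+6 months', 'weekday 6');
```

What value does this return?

2092-07-05

`start of year` rewinds 2092-01-27 to 2092-01-01.
Adding +6 months to 2092-01-01 gives 2092-07-01.
`weekday 6` advances to the next Saturday; 2092-07-01 is a Tuesday, so it moves forward to 2092-07-05.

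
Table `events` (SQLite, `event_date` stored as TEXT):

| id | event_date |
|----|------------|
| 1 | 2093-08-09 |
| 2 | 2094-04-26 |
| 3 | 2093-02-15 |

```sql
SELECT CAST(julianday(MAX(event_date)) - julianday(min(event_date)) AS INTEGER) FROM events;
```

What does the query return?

MIN = 2093-02-15, MAX = 2094-04-26.
13 days remain in February 2093 after the 15th (28 − 15).
Full months from March 2093 through March 2094 contribute their day counts.
Then 26 days into April 2094.
Total: 13 + 31 + 30 + 31 + 30 + 31 + 31 + 30 + 31 + 30 + 31 + 31 + 28 + 31 + 26 = 435.

435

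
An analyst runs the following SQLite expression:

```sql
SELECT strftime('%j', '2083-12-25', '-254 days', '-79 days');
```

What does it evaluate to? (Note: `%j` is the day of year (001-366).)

026

First apply '-254 days', '-79 days': 2083-12-25 → 2083-01-26.
Day-of-year for 2083-01-26: days since 2083-01-01 inclusive = 26, zero-padded to 026.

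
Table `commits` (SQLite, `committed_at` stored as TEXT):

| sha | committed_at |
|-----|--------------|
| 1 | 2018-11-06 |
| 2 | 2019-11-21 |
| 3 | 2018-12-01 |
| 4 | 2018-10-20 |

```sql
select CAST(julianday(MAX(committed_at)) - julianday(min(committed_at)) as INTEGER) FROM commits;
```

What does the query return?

MIN = 2018-10-20, MAX = 2019-11-21.
11 days remain in October 2018 after the 20th (31 − 20).
Full months from November 2018 through October 2019 contribute their day counts.
Then 21 days into November 2019.
Total: 11 + 30 + 31 + 31 + 28 + 31 + 30 + 31 + 30 + 31 + 31 + 30 + 31 + 21 = 397.

397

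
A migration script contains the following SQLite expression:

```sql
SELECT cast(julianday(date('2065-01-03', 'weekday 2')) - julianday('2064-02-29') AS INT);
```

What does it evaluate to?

`weekday 2` advances to the next Tuesday; 2065-01-03 is a Saturday, so it moves forward to 2065-01-06.
0 days remain in February 2064 after the 29th (29 − 29).
Full months from March 2064 through December 2064 contribute their day counts.
Then 6 days into January 2065.
Total: 0 + 31 + 30 + 31 + 30 + 31 + 31 + 30 + 31 + 30 + 31 + 6 = 312.

312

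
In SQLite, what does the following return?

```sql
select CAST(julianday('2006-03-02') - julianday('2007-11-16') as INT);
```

29 days remain in March 2006 after the 2nd (31 − 2).
Full months from April 2006 through October 2007 contribute their day counts.
Then 16 days into November 2007.
Total: 29 + 30 + 31 + 30 + 31 + 31 + 30 + 31 + 30 + 31 + 31 + 28 + 31 + 30 + 31 + 30 + 31 + 31 + 30 + 31 + 16 = 624.
The subtraction is earlier − later, so the result is −624 → -624.

-624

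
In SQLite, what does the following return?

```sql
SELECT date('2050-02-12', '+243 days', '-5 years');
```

2045-10-13

Applying '+243 days' to 2050-02-12: counting 243 days forward gives 2050-10-13.
Adding -5 years to 2050-10-13 gives 2045-10-13.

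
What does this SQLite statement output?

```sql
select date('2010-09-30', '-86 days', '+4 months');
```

Applying '-86 days' to 2010-09-30: counting 86 days back gives 2010-07-06.
Adding +4 months to 2010-07-06 gives 2010-11-06.

2010-11-06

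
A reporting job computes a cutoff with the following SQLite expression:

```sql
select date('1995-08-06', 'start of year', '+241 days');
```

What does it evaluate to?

`start of year` rewinds 1995-08-06 to 1995-01-01.
Applying '+241 days' to 1995-01-01: counting 241 days forward gives 1995-08-30.

1995-08-30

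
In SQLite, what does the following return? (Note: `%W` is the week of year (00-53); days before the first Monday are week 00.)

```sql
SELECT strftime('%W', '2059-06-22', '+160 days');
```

First apply '+160 days': 2059-06-22 → 2059-11-29.
2059-11-29 is a Saturday. SQLite's %W counts Mondays since the year started; the result is 47.

47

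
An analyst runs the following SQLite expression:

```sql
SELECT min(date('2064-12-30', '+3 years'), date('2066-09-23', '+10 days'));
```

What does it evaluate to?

date('2064-12-30', '+3 years') → 2067-12-30.
date('2066-09-23', '+10 days') → 2066-10-03.
Earlier of the two is 2066-10-03.

2066-10-03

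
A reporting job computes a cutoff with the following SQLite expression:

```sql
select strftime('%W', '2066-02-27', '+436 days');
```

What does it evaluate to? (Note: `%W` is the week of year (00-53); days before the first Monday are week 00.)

19

First apply '+436 days': 2066-02-27 → 2067-05-09.
2067-05-09 is a Monday. SQLite's %W counts Mondays since the year started; the result is 19.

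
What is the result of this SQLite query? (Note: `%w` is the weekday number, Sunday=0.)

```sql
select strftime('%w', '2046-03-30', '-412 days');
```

First apply '-412 days': 2046-03-30 → 2045-02-11.
2045-02-11 is a Saturday; with Sunday=0 that is 6.

6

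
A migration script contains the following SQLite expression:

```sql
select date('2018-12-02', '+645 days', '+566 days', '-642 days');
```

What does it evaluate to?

2020-06-23

Applying '+645 days' to 2018-12-02: counting 645 days forward gives 2020-09-07.
Applying '+566 days' to 2020-09-07: counting 566 days forward gives 2022-03-27.
Applying '-642 days' to 2022-03-27: counting 642 days back gives 2020-06-23.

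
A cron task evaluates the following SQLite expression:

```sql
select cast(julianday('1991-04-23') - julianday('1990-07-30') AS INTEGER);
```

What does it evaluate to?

1 day remains in July 1990 after the 30th (31 − 30).
Full months from August 1990 through March 1991 contribute their day counts.
Then 23 days into April 1991.
Total: 1 + 31 + 30 + 31 + 30 + 31 + 31 + 28 + 31 + 23 = 267.

267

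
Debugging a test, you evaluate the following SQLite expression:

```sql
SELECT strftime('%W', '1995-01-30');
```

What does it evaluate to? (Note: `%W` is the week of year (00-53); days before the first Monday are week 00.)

1995-01-30 is a Monday. SQLite's %W counts Mondays since the year started; the result is 05.

05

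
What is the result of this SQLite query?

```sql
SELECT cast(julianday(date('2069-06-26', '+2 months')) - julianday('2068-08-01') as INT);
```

390

Adding +2 months to 2069-06-26 gives 2069-08-26.
30 days remain in August 2068 after the 1st (31 − 1).
Full months from September 2068 through July 2069 contribute their day counts.
Then 26 days into August 2069.
Total: 30 + 30 + 31 + 30 + 31 + 31 + 28 + 31 + 30 + 31 + 30 + 31 + 26 = 390.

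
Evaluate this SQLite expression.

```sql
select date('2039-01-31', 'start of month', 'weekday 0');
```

2039-01-02

`start of month` rewinds 2039-01-31 to 2039-01-01.
`weekday 0` advances to the next Sunday; 2039-01-01 is a Saturday, so it moves forward to 2039-01-02.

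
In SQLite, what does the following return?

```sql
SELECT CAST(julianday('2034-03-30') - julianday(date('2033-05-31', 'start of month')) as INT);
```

`start of month` rewinds 2033-05-31 to 2033-05-01.
30 days remain in May 2033 after the 1st (31 − 1).
Full months from June 2033 through February 2034 contribute their day counts.
Then 30 days into March 2034.
Total: 30 + 30 + 31 + 31 + 30 + 31 + 30 + 31 + 31 + 28 + 30 = 333.

333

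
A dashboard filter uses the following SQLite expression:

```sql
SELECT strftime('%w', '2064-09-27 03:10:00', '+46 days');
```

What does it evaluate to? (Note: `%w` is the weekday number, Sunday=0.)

First apply '+46 days': 2064-09-27 03:10:00 → 2064-11-12 03:10:00.
2064-11-12 is a Wednesday; with Sunday=0 that is 3.

3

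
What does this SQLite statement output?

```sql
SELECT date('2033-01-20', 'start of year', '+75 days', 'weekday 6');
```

`start of year` rewinds 2033-01-20 to 2033-01-01.
Applying '+75 days' to 2033-01-01: counting 75 days forward gives 2033-03-17.
`weekday 6` advances to the next Saturday; 2033-03-17 is a Thursday, so it moves forward to 2033-03-19.

2033-03-19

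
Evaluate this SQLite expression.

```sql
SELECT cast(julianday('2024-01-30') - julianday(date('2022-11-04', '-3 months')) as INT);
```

Adding -3 months to 2022-11-04 gives 2022-08-04.
27 days remain in August 2022 after the 4th (31 − 4).
Full months from September 2022 through December 2023 contribute their day counts.
Then 30 days into January 2024.
Total: 27 + 30 + 31 + 30 + 31 + 31 + 28 + 31 + 30 + 31 + 30 + 31 + 31 + 30 + 31 + 30 + 31 + 30 = 544.

544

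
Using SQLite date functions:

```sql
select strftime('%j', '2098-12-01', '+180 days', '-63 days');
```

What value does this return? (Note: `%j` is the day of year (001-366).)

First apply '+180 days', '-63 days': 2098-12-01 → 2099-03-28.
Day-of-year for 2099-03-28: days since 2099-01-01 inclusive = 87, zero-padded to 087.

087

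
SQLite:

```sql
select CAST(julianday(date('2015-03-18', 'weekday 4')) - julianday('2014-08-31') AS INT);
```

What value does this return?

`weekday 4` advances to the next Thursday; 2015-03-18 is a Wednesday, so it moves forward to 2015-03-19.
0 days remain in August 2014 after the 31st (31 − 31).
Full months from September 2014 through February 2015 contribute their day counts.
Then 19 days into March 2015.
Total: 0 + 30 + 31 + 30 + 31 + 31 + 28 + 19 = 200.

200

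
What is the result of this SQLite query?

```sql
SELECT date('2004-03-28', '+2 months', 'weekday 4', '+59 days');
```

Adding +2 months to 2004-03-28 gives 2004-05-28.
`weekday 4` advances to the next Thursday; 2004-05-28 is a Friday, so it moves forward to 2004-06-03.
Applying '+59 days' to 2004-06-03: counting 59 days forward gives 2004-08-01.

2004-08-01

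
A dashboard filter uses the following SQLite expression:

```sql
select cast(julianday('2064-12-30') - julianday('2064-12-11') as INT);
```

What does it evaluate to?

19

Both dates are in December 2064: 30 − 11 = 19.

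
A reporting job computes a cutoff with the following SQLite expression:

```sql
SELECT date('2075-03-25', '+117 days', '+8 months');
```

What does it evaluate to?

2076-03-20

Applying '+117 days' to 2075-03-25: counting 117 days forward gives 2075-07-20.
Adding +8 months to 2075-07-20 gives 2076-03-20.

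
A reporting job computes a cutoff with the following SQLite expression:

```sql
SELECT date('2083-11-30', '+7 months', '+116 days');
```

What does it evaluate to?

Adding +7 months to 2083-11-30 gives 2084-06-30.
Applying '+116 days' to 2084-06-30: counting 116 days forward gives 2084-10-24.

2084-10-24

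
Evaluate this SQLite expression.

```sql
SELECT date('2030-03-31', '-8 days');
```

Going back 8 days within March lands on 2030-03-23.

2030-03-23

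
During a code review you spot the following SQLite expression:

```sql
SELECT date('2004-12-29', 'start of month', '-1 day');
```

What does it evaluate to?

`start of month` rewinds 2004-12-29 to 2004-12-01.
Going back 1 day from 2004-12-01 reaches 2004-11-30 (last day of November, 30 days).

2004-11-30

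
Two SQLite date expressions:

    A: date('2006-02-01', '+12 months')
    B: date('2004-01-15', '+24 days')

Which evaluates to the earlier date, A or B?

B

A = 2007-02-01.
B = 2004-02-08.
B is earlier.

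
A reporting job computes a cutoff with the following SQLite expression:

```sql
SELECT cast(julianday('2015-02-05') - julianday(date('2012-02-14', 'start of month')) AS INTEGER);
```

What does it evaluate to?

`start of month` rewinds 2012-02-14 to 2012-02-01.
28 days remain in February 2012 after the 1st (29 − 1).
Full months from March 2012 through January 2015 contribute their day counts.
Then 5 days into February 2015.
Total: 28 + 31 + 30 + 31 + 30 + 31 + 31 + 30 + 31 + 30 + 31 + 31 + 28 + 31 + 30 + 31 + 30 + 31 + 31 + 30 + 31 + 30 + 31 + 31 + 28 + 31 + 30 + 31 + 30 + 31 + 31 + 30 + 31 + 30 + 31 + 31 + 5 = 1100.

1100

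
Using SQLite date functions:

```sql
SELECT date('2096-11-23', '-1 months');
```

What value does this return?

2096-10-23

Adding -1 month to 2096-11-23 gives 2096-10-23.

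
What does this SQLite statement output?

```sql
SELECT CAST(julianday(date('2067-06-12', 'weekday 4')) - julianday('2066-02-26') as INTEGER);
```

`weekday 4` advances to the next Thursday; 2067-06-12 is a Sunday, so it moves forward to 2067-06-16.
2 days remain in February 2066 after the 26th (28 − 26).
Full months from March 2066 through May 2067 contribute their day counts.
Then 16 days into June 2067.
Total: 2 + 31 + 30 + 31 + 30 + 31 + 31 + 30 + 31 + 30 + 31 + 31 + 28 + 31 + 30 + 31 + 16 = 475.

475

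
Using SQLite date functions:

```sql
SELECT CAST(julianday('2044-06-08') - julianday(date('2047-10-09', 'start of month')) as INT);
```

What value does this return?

`start of month` rewinds 2047-10-09 to 2047-10-01.
22 days remain in June 2044 after the 8th (30 − 8).
Full months from July 2044 through September 2047 contribute their day counts.
Then 1 day into October 2047.
Total: 22 + 31 + 31 + 30 + 31 + 30 + 31 + 31 + 28 + 31 + 30 + 31 + 30 + 31 + 31 + 30 + 31 + 30 + 31 + 31 + 28 + 31 + 30 + 31 + 30 + 31 + 31 + 30 + 31 + 30 + 31 + 31 + 28 + 31 + 30 + 31 + 30 + 31 + 31 + 30 + 1 = 1210.
The subtraction is earlier − later, so the result is −1210 → -1210.

-1210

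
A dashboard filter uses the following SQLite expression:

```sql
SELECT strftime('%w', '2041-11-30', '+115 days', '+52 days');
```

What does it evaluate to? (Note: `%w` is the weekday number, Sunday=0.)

5

First apply '+115 days', '+52 days': 2041-11-30 → 2042-05-16.
2042-05-16 is a Friday; with Sunday=0 that is 5.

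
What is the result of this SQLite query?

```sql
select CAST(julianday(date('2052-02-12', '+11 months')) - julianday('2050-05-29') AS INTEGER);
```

959

Adding +11 months to 2052-02-12 gives 2053-01-12.
2 days remain in May 2050 after the 29th (31 − 29).
Full months from June 2050 through December 2052 contribute their day counts.
Then 12 days into January 2053.
Total: 2 + 30 + 31 + 31 + 30 + 31 + 30 + 31 + 31 + 28 + 31 + 30 + 31 + 30 + 31 + 31 + 30 + 31 + 30 + 31 + 31 + 29 + 31 + 30 + 31 + 30 + 31 + 31 + 30 + 31 + 30 + 31 + 12 = 959.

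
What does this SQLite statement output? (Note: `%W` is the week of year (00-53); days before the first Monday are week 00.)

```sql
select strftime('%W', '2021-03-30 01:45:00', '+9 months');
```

First apply '+9 months': 2021-03-30 01:45:00 → 2021-12-30 01:45:00.
2021-12-30 is a Thursday. SQLite's %W counts Mondays since the year started; the result is 52.

52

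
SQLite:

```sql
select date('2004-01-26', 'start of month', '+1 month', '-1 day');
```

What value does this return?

`start of month` rewinds 2004-01-26 to 2004-01-01.
Adding +1 month to 2004-01-01 gives 2004-02-01.
Going back 1 day from 2004-02-01 reaches 2004-01-31 (last day of January, 31 days).

2004-01-31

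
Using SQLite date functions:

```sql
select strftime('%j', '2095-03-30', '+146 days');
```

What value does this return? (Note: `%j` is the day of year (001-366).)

First apply '+146 days': 2095-03-30 → 2095-08-23.
Day-of-year for 2095-08-23: days since 2095-01-01 inclusive = 235, zero-padded to 235.

235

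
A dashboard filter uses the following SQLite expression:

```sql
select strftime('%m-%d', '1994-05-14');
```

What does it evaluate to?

`%m-%d` extracts the month-day: 05-14.

05-14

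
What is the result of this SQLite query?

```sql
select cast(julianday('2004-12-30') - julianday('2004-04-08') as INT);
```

22 days remain in April 2004 after the 8th (30 − 8).
Full months from May 2004 through November 2004 contribute their day counts.
Then 30 days into December 2004.
Total: 22 + 31 + 30 + 31 + 31 + 30 + 31 + 30 + 30 = 266.

266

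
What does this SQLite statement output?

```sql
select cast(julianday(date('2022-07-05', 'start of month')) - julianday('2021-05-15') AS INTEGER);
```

`start of month` rewinds 2022-07-05 to 2022-07-01.
16 days remain in May 2021 after the 15th (31 − 15).
Full months from June 2021 through June 2022 contribute their day counts.
Then 1 day into July 2022.
Total: 16 + 30 + 31 + 31 + 30 + 31 + 30 + 31 + 31 + 28 + 31 + 30 + 31 + 30 + 1 = 412.

412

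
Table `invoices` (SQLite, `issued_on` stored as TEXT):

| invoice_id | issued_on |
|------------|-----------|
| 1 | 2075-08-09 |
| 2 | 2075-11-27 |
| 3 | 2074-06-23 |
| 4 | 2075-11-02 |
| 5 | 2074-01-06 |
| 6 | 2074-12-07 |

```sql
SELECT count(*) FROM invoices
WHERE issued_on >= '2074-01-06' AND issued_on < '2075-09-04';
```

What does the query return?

Rows in [2074-01-06, 2075-09-04): 2075-08-09, 2074-06-23, 2074-01-06, 2074-12-07 → 4 rows.

4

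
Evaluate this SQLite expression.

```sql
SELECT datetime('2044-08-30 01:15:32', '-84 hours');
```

2044-08-26 13:15:32

-84 hours from 2044-08-30 01:15:32 is 2044-08-26 13:15:32 (crosses midnight).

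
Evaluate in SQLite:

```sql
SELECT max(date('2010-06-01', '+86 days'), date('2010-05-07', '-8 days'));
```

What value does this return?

date('2010-06-01', '+86 days') → 2010-08-26.
date('2010-05-07', '-8 days') → 2010-04-29.
Later of the two is 2010-08-26.

2010-08-26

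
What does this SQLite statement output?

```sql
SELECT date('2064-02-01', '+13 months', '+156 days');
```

Adding +13 months to 2064-02-01 gives 2065-03-01.
Applying '+156 days' to 2065-03-01: counting 156 days forward gives 2065-08-04.

2065-08-04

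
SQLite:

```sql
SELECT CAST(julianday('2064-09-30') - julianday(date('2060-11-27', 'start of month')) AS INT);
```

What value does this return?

`start of month` rewinds 2060-11-27 to 2060-11-01.
29 days remain in November 2060 after the 1st (30 − 1).
Full months from December 2060 through August 2064 contribute their day counts.
Then 30 days into September 2064.
Total: 29 + 31 + 31 + 28 + 31 + 30 + 31 + 30 + 31 + 31 + 30 + 31 + 30 + 31 + 31 + 28 + 31 + 30 + 31 + 30 + 31 + 31 + 30 + 31 + 30 + 31 + 31 + 28 + 31 + 30 + 31 + 30 + 31 + 31 + 30 + 31 + 30 + 31 + 31 + 29 + 31 + 30 + 31 + 30 + 31 + 31 + 30 = 1429.

1429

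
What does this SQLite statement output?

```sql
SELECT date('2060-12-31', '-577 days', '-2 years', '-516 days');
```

Applying '-577 days' to 2060-12-31: counting 577 days back gives 2059-06-03.
Adding -2 years to 2059-06-03 gives 2057-06-03.
Applying '-516 days' to 2057-06-03: counting 516 days back gives 2056-01-04.

2056-01-04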